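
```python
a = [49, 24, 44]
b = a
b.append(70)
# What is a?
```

After line 1: a = [49, 24, 44]
After line 2 (b = a is an alias, same object): a = [49, 24, 44], b = [49, 24, 44]
After line 3 (b.append mutates the shared list): a = [49, 24, 44, 70], b = [49, 24, 44, 70]

[49, 24, 44, 70]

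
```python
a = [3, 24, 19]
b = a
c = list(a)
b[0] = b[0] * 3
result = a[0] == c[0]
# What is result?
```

After line 1: a = [3, 24, 19]
After line 2 (b = a, alias): a = [3, 24, 19], b = [3, 24, 19]
After line 3 (c = list(a) is a copy, new object): c = [3, 24, 19]
After line 4 (b[0] = 3 * 3 = 9; mutates shared a/b): a = b = [9, 24, 19], c = [3, 24, 19]
After line 5 (a[0] = 9, c[0] = 3; result = False)

False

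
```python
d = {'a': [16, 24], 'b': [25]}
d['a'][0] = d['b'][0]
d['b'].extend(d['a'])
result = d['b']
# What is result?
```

After line 1: d = {'a': [16, 24], 'b': [25]}
After line 2 (a[0] = b[0] = 25): d = {'a': [25, 24], 'b': [25]}
After line 3 (b.extend(a) appends [25, 24]): d = {'a': [25, 24], 'b': [25, 25, 24]}
After line 4: result = d['b'] = [25, 25, 24]

[25, 25, 24]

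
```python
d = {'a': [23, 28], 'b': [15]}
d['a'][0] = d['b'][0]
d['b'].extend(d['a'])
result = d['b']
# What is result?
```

After line 1: d = {'a': [23, 28], 'b': [15]}
After line 2 (a[0] = b[0] = 15): d = {'a': [15, 28], 'b': [15]}
After line 3 (b.extend(a) appends [15, 28]): d = {'a': [15, 28], 'b': [15, 15, 28]}
After line 4: result = d['b'] = [15, 15, 28]

[15, 15, 28]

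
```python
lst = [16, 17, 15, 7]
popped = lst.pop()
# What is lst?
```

[16, 17, 15]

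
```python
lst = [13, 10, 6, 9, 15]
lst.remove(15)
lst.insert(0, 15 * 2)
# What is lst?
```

After line 1: lst = [13, 10, 6, 9, 15]
After line 2 (remove first 15): lst = [13, 10, 6, 9]
After line 3 (insert 30 at index 0): lst = [30, 13, 10, 6, 9]

[30, 13, 10, 6, 9]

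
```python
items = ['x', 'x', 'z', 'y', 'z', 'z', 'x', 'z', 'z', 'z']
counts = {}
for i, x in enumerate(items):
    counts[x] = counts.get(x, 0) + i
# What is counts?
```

Initial: counts = {}, items = ['x', 'x', 'z', 'y', 'z', 'z', 'x', 'z', 'z', 'z']
i=0, x='x': counts = {'x': 0}
i=1, x='x': counts = {'x': 1}
i=2, x='z': counts = {'x': 1, 'z': 2}
i=3, x='y': counts = {'x': 1, 'z': 2, 'y': 3}
i=4, x='z': counts = {'x': 1, 'z': 6, 'y': 3}
i=5, x='z': counts = {'x': 1, 'z': 11, 'y': 3}
i=6, x='x': counts = {'x': 7, 'z': 11, 'y': 3}
i=7, x='z': counts = {'x': 7, 'z': 18, 'y': 3}
i=8, x='z': counts = {'x': 7, 'z': 26, 'y': 3}
i=9, x='z': counts = {'x': 7, 'z': 35, 'y': 3}

{'x': 7, 'z': 35, 'y': 3}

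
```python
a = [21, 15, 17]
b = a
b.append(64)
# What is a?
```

After line 1: a = [21, 15, 17]
After line 2 (b = a is an alias, same object): a = [21, 15, 17], b = [21, 15, 17]
After line 3 (b.append mutates the shared list): a = [21, 15, 17, 64], b = [21, 15, 17, 64]

[21, 15, 17, 64]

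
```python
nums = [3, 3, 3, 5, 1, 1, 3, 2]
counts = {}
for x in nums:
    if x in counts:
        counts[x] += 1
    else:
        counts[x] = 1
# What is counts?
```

Initial: counts = {}, nums = [3, 3, 3, 5, 1, 1, 3, 2]
See 3: counts = {3: 1}
See 3: counts = {3: 2}
See 3: counts = {3: 3}
See 5: counts = {3: 3, 5: 1}
See 1: counts = {3: 3, 5: 1, 1: 1}
See 1: counts = {3: 3, 5: 1, 1: 2}
See 3: counts = {3: 4, 5: 1, 1: 2}
See 2: counts = {3: 4, 5: 1, 1: 2, 2: 1}

{3: 4, 5: 1, 1: 2, 2: 1}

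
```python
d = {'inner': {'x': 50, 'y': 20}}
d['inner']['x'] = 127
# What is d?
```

After line 1: d = {'inner': {'x': 50, 'y': 20}}
After line 2 (inner x overwritten): d = {'inner': {'x': 127, 'y': 20}}

{'inner': {'x': 127, 'y': 20}}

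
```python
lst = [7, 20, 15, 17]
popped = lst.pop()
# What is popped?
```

17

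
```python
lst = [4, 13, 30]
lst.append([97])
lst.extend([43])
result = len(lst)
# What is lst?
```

After line 1: lst = [4, 13, 30]
After line 2 (append adds [97] as single element): lst = [4, 13, 30, [97]]
After line 3 (extend unpacks [43], adds 43): lst = [4, 13, 30, [97], 43]
After line 4: result = len(lst) = 5

[4, 13, 30, [97], 43]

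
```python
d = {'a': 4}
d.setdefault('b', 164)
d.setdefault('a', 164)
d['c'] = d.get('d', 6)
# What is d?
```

After line 1: d = {'a': 4}
After line 2 (setdefault adds 'b'=164): d = {'a': 4, 'b': 164}
After line 3 (setdefault 'a' no-op, already exists): d = {'a': 4, 'b': 164}
After line 4 (get('d', 6) returns default since 'd' not in d): d = {'a': 4, 'b': 164, 'c': 6}

{'a': 4, 'b': 164, 'c': 6}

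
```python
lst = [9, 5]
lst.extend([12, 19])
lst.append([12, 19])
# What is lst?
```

After line 1: lst = [9, 5]
After line 2 (extend unpacks [12, 19]): lst = [9, 5, 12, 19]
After line 3 (append adds [12, 19] as single element): lst = [9, 5, 12, 19, [12, 19]]

[9, 5, 12, 19, [12, 19]]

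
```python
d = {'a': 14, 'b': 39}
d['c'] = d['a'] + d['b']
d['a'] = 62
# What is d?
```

After line 1: d = {'a': 14, 'b': 39}
After line 2 (d['c'] = 14 + 39): d = {'a': 14, 'b': 39, 'c': 53}
After line 3: d = {'a': 62, 'b': 39, 'c': 53}

{'a': 62, 'b': 39, 'c': 53}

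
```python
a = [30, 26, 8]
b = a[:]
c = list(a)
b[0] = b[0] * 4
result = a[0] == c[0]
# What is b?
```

After line 1: a = [30, 26, 8]
After line 2 (b = a[:], copy): a = [30, 26, 8], b = [30, 26, 8]
After line 3 (c = list(a) is a copy, new object): c = [30, 26, 8]
After line 4 (b[0] = 30 * 4 = 120; only b mutates (copy)): a = [30, 26, 8], b = [120, 26, 8], c = [30, 26, 8]
After line 5 (a[0] = 30, c[0] = 30; result = True)

[120, 26, 8]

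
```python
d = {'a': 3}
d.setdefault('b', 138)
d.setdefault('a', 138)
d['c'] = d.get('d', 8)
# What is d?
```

After line 1: d = {'a': 3}
After line 2 (setdefault adds 'b'=138): d = {'a': 3, 'b': 138}
After line 3 (setdefault 'a' no-op, already exists): d = {'a': 3, 'b': 138}
After line 4 (get('d', 8) returns default since 'd' not in d): d = {'a': 3, 'b': 138, 'c': 8}

{'a': 3, 'b': 138, 'c': 8}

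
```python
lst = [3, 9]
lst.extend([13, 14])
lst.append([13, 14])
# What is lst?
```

After line 1: lst = [3, 9]
After line 2 (extend unpacks [13, 14]): lst = [3, 9, 13, 14]
After line 3 (append adds [13, 14] as single element): lst = [3, 9, 13, 14, [13, 14]]

[3, 9, 13, 14, [13, 14]]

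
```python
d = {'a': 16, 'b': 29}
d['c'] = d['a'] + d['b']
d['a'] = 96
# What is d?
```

After line 1: d = {'a': 16, 'b': 29}
After line 2 (d['c'] = 16 + 29): d = {'a': 16, 'b': 29, 'c': 45}
After line 3: d = {'a': 96, 'b': 29, 'c': 45}

{'a': 96, 'b': 29, 'c': 45}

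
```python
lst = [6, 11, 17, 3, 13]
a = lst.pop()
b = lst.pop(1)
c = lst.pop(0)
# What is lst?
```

After line 1: lst = [6, 11, 17, 3, 13]
After line 2 (pop() -> a = 13): lst = [6, 11, 17, 3]
After line 3 (pop(1) -> b = 11): lst = [6, 17, 3]
After line 4 (pop(0) -> c = 6): lst = [17, 3]

[17, 3]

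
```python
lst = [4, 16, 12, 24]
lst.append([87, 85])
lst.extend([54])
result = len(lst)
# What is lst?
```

After line 1: lst = [4, 16, 12, 24]
After line 2 (append adds [87, 85] as single element): lst = [4, 16, 12, 24, [87, 85]]
After line 3 (extend unpacks [54], adds 54): lst = [4, 16, 12, 24, [87, 85], 54]
After line 4: result = len(lst) = 6

[4, 16, 12, 24, [87, 85], 54]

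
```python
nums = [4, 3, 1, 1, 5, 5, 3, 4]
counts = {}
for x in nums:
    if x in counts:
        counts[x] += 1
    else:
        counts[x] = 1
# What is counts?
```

Initial: counts = {}, nums = [4, 3, 1, 1, 5, 5, 3, 4]
See 4: counts = {4: 1}
See 3: counts = {4: 1, 3: 1}
See 1: counts = {4: 1, 3: 1, 1: 1}
See 1: counts = {4: 1, 3: 1, 1: 2}
See 5: counts = {4: 1, 3: 1, 1: 2, 5: 1}
See 5: counts = {4: 1, 3: 1, 1: 2, 5: 2}
See 3: counts = {4: 1, 3: 2, 1: 2, 5: 2}
See 4: counts = {4: 2, 3: 2, 1: 2, 5: 2}

{4: 2, 3: 2, 1: 2, 5: 2}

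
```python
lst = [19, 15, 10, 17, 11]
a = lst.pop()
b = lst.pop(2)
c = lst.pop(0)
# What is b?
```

After line 1: lst = [19, 15, 10, 17, 11]
After line 2 (pop() -> a = 11): lst = [19, 15, 10, 17]
After line 3 (pop(2) -> b = 10): lst = [19, 15, 17]
After line 4 (pop(0) -> c = 19): lst = [15, 17]

10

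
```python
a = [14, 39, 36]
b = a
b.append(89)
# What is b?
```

After line 1: a = [14, 39, 36]
After line 2 (b = a is an alias, same object): a = [14, 39, 36], b = [14, 39, 36]
After line 3 (b.append mutates the shared list): a = [14, 39, 36, 89], b = [14, 39, 36, 89]

[14, 39, 36, 89]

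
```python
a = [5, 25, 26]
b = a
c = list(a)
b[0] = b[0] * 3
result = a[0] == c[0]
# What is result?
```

After line 1: a = [5, 25, 26]
After line 2 (b = a, alias): a = [5, 25, 26], b = [5, 25, 26]
After line 3 (c = list(a) is a copy, new object): c = [5, 25, 26]
After line 4 (b[0] = 5 * 3 = 15; mutates shared a/b): a = b = [15, 25, 26], c = [5, 25, 26]
After line 5 (a[0] = 15, c[0] = 5; result = False)

False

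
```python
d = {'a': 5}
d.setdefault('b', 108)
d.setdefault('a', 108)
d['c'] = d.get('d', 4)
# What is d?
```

After line 1: d = {'a': 5}
After line 2 (setdefault adds 'b'=108): d = {'a': 5, 'b': 108}
After line 3 (setdefault 'a' no-op, already exists): d = {'a': 5, 'b': 108}
After line 4 (get('d', 4) returns default since 'd' not in d): d = {'a': 5, 'b': 108, 'c': 4}

{'a': 5, 'b': 108, 'c': 4}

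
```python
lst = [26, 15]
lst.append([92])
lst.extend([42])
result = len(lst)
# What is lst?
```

After line 1: lst = [26, 15]
After line 2 (append adds [92] as single element): lst = [26, 15, [92]]
After line 3 (extend unpacks [42], adds 42): lst = [26, 15, [92], 42]
After line 4: result = len(lst) = 4

[26, 15, [92], 42]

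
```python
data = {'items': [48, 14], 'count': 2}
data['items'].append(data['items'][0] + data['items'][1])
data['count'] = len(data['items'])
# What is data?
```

After line 1: data = {'items': [48, 14], 'count': 2}
After line 2 (append 48 + 14 = 62): data = {'items': [48, 14, 62], 'count': 2}
After line 3 (count = len(items) = 3): data = {'items': [48, 14, 62], 'count': 3}

{'items': [48, 14, 62], 'count': 3}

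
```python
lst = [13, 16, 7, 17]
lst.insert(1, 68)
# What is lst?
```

[13, 68, 16, 7, 17]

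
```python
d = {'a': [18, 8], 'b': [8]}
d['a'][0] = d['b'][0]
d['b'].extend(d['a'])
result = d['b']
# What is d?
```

After line 1: d = {'a': [18, 8], 'b': [8]}
After line 2 (a[0] = b[0] = 8): d = {'a': [8, 8], 'b': [8]}
After line 3 (b.extend(a) appends [8, 8]): d = {'a': [8, 8], 'b': [8, 8, 8]}
After line 4: result = d['b'] = [8, 8, 8]

{'a': [8, 8], 'b': [8, 8, 8]}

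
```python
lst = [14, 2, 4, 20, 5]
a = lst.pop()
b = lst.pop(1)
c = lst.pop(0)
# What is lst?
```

After line 1: lst = [14, 2, 4, 20, 5]
After line 2 (pop() -> a = 5): lst = [14, 2, 4, 20]
After line 3 (pop(1) -> b = 2): lst = [14, 4, 20]
After line 4 (pop(0) -> c = 14): lst = [4, 20]

[4, 20]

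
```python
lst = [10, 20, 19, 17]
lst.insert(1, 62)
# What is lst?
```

[10, 62, 20, 19, 17]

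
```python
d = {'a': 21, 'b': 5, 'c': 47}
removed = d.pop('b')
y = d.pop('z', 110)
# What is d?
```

After line 1: d = {'a': 21, 'b': 5, 'c': 47}
After line 2 (pop 'b' returns 5): d = {'a': 21, 'c': 47}, removed = 5
After line 3 (pop 'z' missing, returns default 110): d = {'a': 21, 'c': 47}, y = 110

{'a': 21, 'c': 47}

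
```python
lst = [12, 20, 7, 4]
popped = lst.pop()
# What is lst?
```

[12, 20, 7]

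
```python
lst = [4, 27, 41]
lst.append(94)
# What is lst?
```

[4, 27, 41, 94]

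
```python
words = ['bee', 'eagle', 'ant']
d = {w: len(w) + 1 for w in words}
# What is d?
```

{'bee': 4, 'eagle': 6, 'ant': 4}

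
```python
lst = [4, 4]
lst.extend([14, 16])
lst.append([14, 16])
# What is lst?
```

After line 1: lst = [4, 4]
After line 2 (extend unpacks [14, 16]): lst = [4, 4, 14, 16]
After line 3 (append adds [14, 16] as single element): lst = [4, 4, 14, 16, [14, 16]]

[4, 4, 14, 16, [14, 16]]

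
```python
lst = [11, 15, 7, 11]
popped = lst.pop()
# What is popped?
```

11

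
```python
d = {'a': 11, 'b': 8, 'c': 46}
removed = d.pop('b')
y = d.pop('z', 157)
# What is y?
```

After line 1: d = {'a': 11, 'b': 8, 'c': 46}
After line 2 (pop 'b' returns 8): d = {'a': 11, 'c': 46}, removed = 8
After line 3 (pop 'z' missing, returns default 157): d = {'a': 11, 'c': 46}, y = 157

157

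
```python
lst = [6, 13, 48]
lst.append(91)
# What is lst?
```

[6, 13, 48, 91]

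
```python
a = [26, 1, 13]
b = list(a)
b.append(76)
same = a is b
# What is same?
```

After line 1: a = [26, 1, 13]
After line 2 (b = list(a) is a shallow copy, new object): a = [26, 1, 13], b = [26, 1, 13]
After line 3 (append only mutates b): a = [26, 1, 13], b = [26, 1, 13, 76]
After line 4 (same = a is b; different objects -> False): same = False

False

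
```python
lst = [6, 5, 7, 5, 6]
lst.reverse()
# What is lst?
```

[6, 5, 7, 5, 6]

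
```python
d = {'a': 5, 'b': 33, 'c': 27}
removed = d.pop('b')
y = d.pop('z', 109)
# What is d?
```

After line 1: d = {'a': 5, 'b': 33, 'c': 27}
After line 2 (pop 'b' returns 33): d = {'a': 5, 'c': 27}, removed = 33
After line 3 (pop 'z' missing, returns default 109): d = {'a': 5, 'c': 27}, y = 109

{'a': 5, 'c': 27}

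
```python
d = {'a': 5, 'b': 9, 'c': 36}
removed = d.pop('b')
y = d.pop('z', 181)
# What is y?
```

After line 1: d = {'a': 5, 'b': 9, 'c': 36}
After line 2 (pop 'b' returns 9): d = {'a': 5, 'c': 36}, removed = 9
After line 3 (pop 'z' missing, returns default 181): d = {'a': 5, 'c': 36}, y = 181

181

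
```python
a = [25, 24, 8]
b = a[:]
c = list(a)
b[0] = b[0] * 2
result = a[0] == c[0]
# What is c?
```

After line 1: a = [25, 24, 8]
After line 2 (b = a[:], copy): a = [25, 24, 8], b = [25, 24, 8]
After line 3 (c = list(a) is a copy, new object): c = [25, 24, 8]
After line 4 (b[0] = 25 * 2 = 50; only b mutates (copy)): a = [25, 24, 8], b = [50, 24, 8], c = [25, 24, 8]
After line 5 (a[0] = 25, c[0] = 25; result = True)

[25, 24, 8]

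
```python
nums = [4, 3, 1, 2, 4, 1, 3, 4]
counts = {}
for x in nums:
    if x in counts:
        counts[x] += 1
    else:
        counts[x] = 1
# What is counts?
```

Initial: counts = {}, nums = [4, 3, 1, 2, 4, 1, 3, 4]
See 4: counts = {4: 1}
See 3: counts = {4: 1, 3: 1}
See 1: counts = {4: 1, 3: 1, 1: 1}
See 2: counts = {4: 1, 3: 1, 1: 1, 2: 1}
See 4: counts = {4: 2, 3: 1, 1: 1, 2: 1}
See 1: counts = {4: 2, 3: 1, 1: 2, 2: 1}
See 3: counts = {4: 2, 3: 2, 1: 2, 2: 1}
See 4: counts = {4: 3, 3: 2, 1: 2, 2: 1}

{4: 3, 3: 2, 1: 2, 2: 1}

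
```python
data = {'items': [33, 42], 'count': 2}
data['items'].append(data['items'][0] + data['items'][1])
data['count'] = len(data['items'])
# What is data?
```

After line 1: data = {'items': [33, 42], 'count': 2}
After line 2 (append 33 + 42 = 75): data = {'items': [33, 42, 75], 'count': 2}
After line 3 (count = len(items) = 3): data = {'items': [33, 42, 75], 'count': 3}

{'items': [33, 42, 75], 'count': 3}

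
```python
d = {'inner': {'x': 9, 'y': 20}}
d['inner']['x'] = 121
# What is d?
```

After line 1: d = {'inner': {'x': 9, 'y': 20}}
After line 2 (inner x overwritten): d = {'inner': {'x': 121, 'y': 20}}

{'inner': {'x': 121, 'y': 20}}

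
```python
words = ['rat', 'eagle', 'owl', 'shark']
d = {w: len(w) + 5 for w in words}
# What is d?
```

{'rat': 8, 'eagle': 10, 'owl': 8, 'shark': 10}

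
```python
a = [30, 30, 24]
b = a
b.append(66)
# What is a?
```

After line 1: a = [30, 30, 24]
After line 2 (b = a is an alias, same object): a = [30, 30, 24], b = [30, 30, 24]
After line 3 (b.append mutates the shared list): a = [30, 30, 24, 66], b = [30, 30, 24, 66]

[30, 30, 24, 66]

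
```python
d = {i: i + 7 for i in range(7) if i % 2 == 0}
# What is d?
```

{0: 7, 2: 9, 4: 11, 6: 13}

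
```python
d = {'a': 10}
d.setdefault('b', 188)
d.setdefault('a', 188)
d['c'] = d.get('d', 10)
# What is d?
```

After line 1: d = {'a': 10}
After line 2 (setdefault adds 'b'=188): d = {'a': 10, 'b': 188}
After line 3 (setdefault 'a' no-op, already exists): d = {'a': 10, 'b': 188}
After line 4 (get('d', 10) returns default since 'd' not in d): d = {'a': 10, 'b': 188, 'c': 10}

{'a': 10, 'b': 188, 'c': 10}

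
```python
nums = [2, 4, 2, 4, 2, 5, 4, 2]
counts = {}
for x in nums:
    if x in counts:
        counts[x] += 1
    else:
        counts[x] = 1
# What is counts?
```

Initial: counts = {}, nums = [2, 4, 2, 4, 2, 5, 4, 2]
See 2: counts = {2: 1}
See 4: counts = {2: 1, 4: 1}
See 2: counts = {2: 2, 4: 1}
See 4: counts = {2: 2, 4: 2}
See 2: counts = {2: 3, 4: 2}
See 5: counts = {2: 3, 4: 2, 5: 1}
See 4: counts = {2: 3, 4: 3, 5: 1}
See 2: counts = {2: 4, 4: 3, 5: 1}

{2: 4, 4: 3, 5: 1}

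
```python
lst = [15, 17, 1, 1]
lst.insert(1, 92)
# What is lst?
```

[15, 92, 17, 1, 1]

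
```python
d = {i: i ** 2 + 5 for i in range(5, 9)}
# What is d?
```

{5: 30, 6: 41, 7: 54, 8: 69}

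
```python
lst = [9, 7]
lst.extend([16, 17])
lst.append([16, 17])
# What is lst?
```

After line 1: lst = [9, 7]
After line 2 (extend unpacks [16, 17]): lst = [9, 7, 16, 17]
After line 3 (append adds [16, 17] as single element): lst = [9, 7, 16, 17, [16, 17]]

[9, 7, 16, 17, [16, 17]]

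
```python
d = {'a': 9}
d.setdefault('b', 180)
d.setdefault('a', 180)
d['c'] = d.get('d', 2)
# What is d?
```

After line 1: d = {'a': 9}
After line 2 (setdefault adds 'b'=180): d = {'a': 9, 'b': 180}
After line 3 (setdefault 'a' no-op, already exists): d = {'a': 9, 'b': 180}
After line 4 (get('d', 2) returns default since 'd' not in d): d = {'a': 9, 'b': 180, 'c': 2}

{'a': 9, 'b': 180, 'c': 2}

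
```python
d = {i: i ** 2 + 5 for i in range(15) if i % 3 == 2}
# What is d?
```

{2: 9, 5: 30, 8: 69, 11: 126, 14: 201}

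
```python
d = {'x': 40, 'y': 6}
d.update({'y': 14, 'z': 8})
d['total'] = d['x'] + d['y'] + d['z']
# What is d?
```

After line 1: d = {'x': 40, 'y': 6}
After line 2 (y overwritten, z added): d = {'x': 40, 'y': 14, 'z': 8}
After line 3 (total = 40 + 14 + 8 = 62): d = {'x': 40, 'y': 14, 'z': 8, 'total': 62}

{'x': 40, 'y': 14, 'z': 8, 'total': 62}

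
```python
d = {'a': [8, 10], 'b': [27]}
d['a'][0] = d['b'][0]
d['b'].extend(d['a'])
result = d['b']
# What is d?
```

After line 1: d = {'a': [8, 10], 'b': [27]}
After line 2 (a[0] = b[0] = 27): d = {'a': [27, 10], 'b': [27]}
After line 3 (b.extend(a) appends [27, 10]): d = {'a': [27, 10], 'b': [27, 27, 10]}
After line 4: result = d['b'] = [27, 27, 10]

{'a': [27, 10], 'b': [27, 27, 10]}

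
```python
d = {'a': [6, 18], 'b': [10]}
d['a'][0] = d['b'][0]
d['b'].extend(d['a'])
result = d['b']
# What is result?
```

After line 1: d = {'a': [6, 18], 'b': [10]}
After line 2 (a[0] = b[0] = 10): d = {'a': [10, 18], 'b': [10]}
After line 3 (b.extend(a) appends [10, 18]): d = {'a': [10, 18], 'b': [10, 10, 18]}
After line 4: result = d['b'] = [10, 10, 18]

[10, 10, 18]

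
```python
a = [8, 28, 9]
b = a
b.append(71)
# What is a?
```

After line 1: a = [8, 28, 9]
After line 2 (b = a is an alias, same object): a = [8, 28, 9], b = [8, 28, 9]
After line 3 (b.append mutates the shared list): a = [8, 28, 9, 71], b = [8, 28, 9, 71]

[8, 28, 9, 71]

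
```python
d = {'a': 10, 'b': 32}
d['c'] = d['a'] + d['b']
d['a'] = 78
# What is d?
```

After line 1: d = {'a': 10, 'b': 32}
After line 2 (d['c'] = 10 + 32): d = {'a': 10, 'b': 32, 'c': 42}
After line 3: d = {'a': 78, 'b': 32, 'c': 42}

{'a': 78, 'b': 32, 'c': 42}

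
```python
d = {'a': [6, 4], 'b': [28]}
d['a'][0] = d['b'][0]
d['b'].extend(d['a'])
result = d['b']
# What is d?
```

After line 1: d = {'a': [6, 4], 'b': [28]}
After line 2 (a[0] = b[0] = 28): d = {'a': [28, 4], 'b': [28]}
After line 3 (b.extend(a) appends [28, 4]): d = {'a': [28, 4], 'b': [28, 28, 4]}
After line 4: result = d['b'] = [28, 28, 4]

{'a': [28, 4], 'b': [28, 28, 4]}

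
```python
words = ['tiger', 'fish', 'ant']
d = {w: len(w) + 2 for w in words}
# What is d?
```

{'tiger': 7, 'fish': 6, 'ant': 5}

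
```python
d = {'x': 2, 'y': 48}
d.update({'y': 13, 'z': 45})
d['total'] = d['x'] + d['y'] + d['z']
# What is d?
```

After line 1: d = {'x': 2, 'y': 48}
After line 2 (y overwritten, z added): d = {'x': 2, 'y': 13, 'z': 45}
After line 3 (total = 2 + 13 + 45 = 60): d = {'x': 2, 'y': 13, 'z': 45, 'total': 60}

{'x': 2, 'y': 13, 'z': 45, 'total': 60}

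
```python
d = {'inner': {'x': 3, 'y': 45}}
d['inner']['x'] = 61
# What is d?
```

After line 1: d = {'inner': {'x': 3, 'y': 45}}
After line 2 (inner x overwritten): d = {'inner': {'x': 61, 'y': 45}}

{'inner': {'x': 61, 'y': 45}}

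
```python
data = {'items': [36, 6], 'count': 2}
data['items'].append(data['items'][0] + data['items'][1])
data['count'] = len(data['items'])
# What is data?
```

After line 1: data = {'items': [36, 6], 'count': 2}
After line 2 (append 36 + 6 = 42): data = {'items': [36, 6, 42], 'count': 2}
After line 3 (count = len(items) = 3): data = {'items': [36, 6, 42], 'count': 3}

{'items': [36, 6, 42], 'count': 3}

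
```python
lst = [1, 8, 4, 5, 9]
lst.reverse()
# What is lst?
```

[9, 5, 4, 8, 1]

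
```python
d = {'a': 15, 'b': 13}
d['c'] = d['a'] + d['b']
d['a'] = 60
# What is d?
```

After line 1: d = {'a': 15, 'b': 13}
After line 2 (d['c'] = 15 + 13): d = {'a': 15, 'b': 13, 'c': 28}
After line 3: d = {'a': 60, 'b': 13, 'c': 28}

{'a': 60, 'b': 13, 'c': 28}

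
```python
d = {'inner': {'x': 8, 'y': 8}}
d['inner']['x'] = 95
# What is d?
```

After line 1: d = {'inner': {'x': 8, 'y': 8}}
After line 2 (inner x overwritten): d = {'inner': {'x': 95, 'y': 8}}

{'inner': {'x': 95, 'y': 8}}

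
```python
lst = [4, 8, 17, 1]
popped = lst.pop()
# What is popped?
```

1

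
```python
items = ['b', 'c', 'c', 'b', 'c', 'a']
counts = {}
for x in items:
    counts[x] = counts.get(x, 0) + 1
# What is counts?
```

Initial: counts = {}, items = ['b', 'c', 'c', 'b', 'c', 'a']
See 'b': counts = {'b': 1}
See 'c': counts = {'b': 1, 'c': 1}
See 'c': counts = {'b': 1, 'c': 2}
See 'b': counts = {'b': 2, 'c': 2}
See 'c': counts = {'b': 2, 'c': 3}
See 'a': counts = {'b': 2, 'c': 3, 'a': 1}

{'b': 2, 'c': 3, 'a': 1}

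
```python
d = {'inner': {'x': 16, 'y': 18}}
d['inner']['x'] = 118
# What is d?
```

After line 1: d = {'inner': {'x': 16, 'y': 18}}
After line 2 (inner x overwritten): d = {'inner': {'x': 118, 'y': 18}}

{'inner': {'x': 118, 'y': 18}}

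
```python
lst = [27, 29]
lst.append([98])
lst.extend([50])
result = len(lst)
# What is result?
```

After line 1: lst = [27, 29]
After line 2 (append adds [98] as single element): lst = [27, 29, [98]]
After line 3 (extend unpacks [50], adds 50): lst = [27, 29, [98], 50]
After line 4: result = len(lst) = 4

4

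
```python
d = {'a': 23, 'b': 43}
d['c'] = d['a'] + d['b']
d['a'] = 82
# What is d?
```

After line 1: d = {'a': 23, 'b': 43}
After line 2 (d['c'] = 23 + 43): d = {'a': 23, 'b': 43, 'c': 66}
After line 3: d = {'a': 82, 'b': 43, 'c': 66}

{'a': 82, 'b': 43, 'c': 66}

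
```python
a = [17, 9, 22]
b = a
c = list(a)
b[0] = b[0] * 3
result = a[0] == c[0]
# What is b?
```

After line 1: a = [17, 9, 22]
After line 2 (b = a, alias): a = [17, 9, 22], b = [17, 9, 22]
After line 3 (c = list(a) is a copy, new object): c = [17, 9, 22]
After line 4 (b[0] = 17 * 3 = 51; mutates shared a/b): a = b = [51, 9, 22], c = [17, 9, 22]
After line 5 (a[0] = 51, c[0] = 17; result = False)

[51, 9, 22]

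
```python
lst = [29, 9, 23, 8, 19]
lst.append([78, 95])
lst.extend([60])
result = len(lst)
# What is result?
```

After line 1: lst = [29, 9, 23, 8, 19]
After line 2 (append adds [78, 95] as single element): lst = [29, 9, 23, 8, 19, [78, 95]]
After line 3 (extend unpacks [60], adds 60): lst = [29, 9, 23, 8, 19, [78, 95], 60]
After line 4: result = len(lst) = 7

7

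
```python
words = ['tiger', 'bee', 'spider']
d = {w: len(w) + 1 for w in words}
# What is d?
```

{'tiger': 6, 'bee': 4, 'spider': 7}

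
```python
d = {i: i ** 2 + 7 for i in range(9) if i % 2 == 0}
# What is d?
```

{0: 7, 2: 11, 4: 23, 6: 43, 8: 71}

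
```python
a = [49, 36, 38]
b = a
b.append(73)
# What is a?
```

After line 1: a = [49, 36, 38]
After line 2 (b = a is an alias, same object): a = [49, 36, 38], b = [49, 36, 38]
After line 3 (b.append mutates the shared list): a = [49, 36, 38, 73], b = [49, 36, 38, 73]

[49, 36, 38, 73]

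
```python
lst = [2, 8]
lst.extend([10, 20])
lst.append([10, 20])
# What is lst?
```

After line 1: lst = [2, 8]
After line 2 (extend unpacks [10, 20]): lst = [2, 8, 10, 20]
After line 3 (append adds [10, 20] as single element): lst = [2, 8, 10, 20, [10, 20]]

[2, 8, 10, 20, [10, 20]]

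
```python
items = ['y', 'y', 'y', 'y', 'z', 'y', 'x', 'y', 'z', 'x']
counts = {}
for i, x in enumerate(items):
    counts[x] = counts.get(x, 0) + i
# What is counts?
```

Initial: counts = {}, items = ['y', 'y', 'y', 'y', 'z', 'y', 'x', 'y', 'z', 'x']
i=0, x='y': counts = {'y': 0}
i=1, x='y': counts = {'y': 1}
i=2, x='y': counts = {'y': 3}
i=3, x='y': counts = {'y': 6}
i=4, x='z': counts = {'y': 6, 'z': 4}
i=5, x='y': counts = {'y': 11, 'z': 4}
i=6, x='x': counts = {'y': 11, 'z': 4, 'x': 6}
i=7, x='y': counts = {'y': 18, 'z': 4, 'x': 6}
i=8, x='z': counts = {'y': 18, 'z': 12, 'x': 6}
i=9, x='x': counts = {'y': 18, 'z': 12, 'x': 15}

{'y': 18, 'z': 12, 'x': 15}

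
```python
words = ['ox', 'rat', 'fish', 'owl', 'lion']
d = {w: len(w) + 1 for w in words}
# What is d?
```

{'ox': 3, 'rat': 4, 'fish': 5, 'owl': 4, 'lion': 5}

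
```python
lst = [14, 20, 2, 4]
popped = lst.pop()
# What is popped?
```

4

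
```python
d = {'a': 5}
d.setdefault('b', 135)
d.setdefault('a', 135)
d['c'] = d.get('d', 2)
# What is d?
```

After line 1: d = {'a': 5}
After line 2 (setdefault adds 'b'=135): d = {'a': 5, 'b': 135}
After line 3 (setdefault 'a' no-op, already exists): d = {'a': 5, 'b': 135}
After line 4 (get('d', 2) returns default since 'd' not in d): d = {'a': 5, 'b': 135, 'c': 2}

{'a': 5, 'b': 135, 'c': 2}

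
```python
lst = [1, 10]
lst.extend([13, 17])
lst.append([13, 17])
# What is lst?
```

After line 1: lst = [1, 10]
After line 2 (extend unpacks [13, 17]): lst = [1, 10, 13, 17]
After line 3 (append adds [13, 17] as single element): lst = [1, 10, 13, 17, [13, 17]]

[1, 10, 13, 17, [13, 17]]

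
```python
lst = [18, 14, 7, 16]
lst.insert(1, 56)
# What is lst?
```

[18, 56, 14, 7, 16]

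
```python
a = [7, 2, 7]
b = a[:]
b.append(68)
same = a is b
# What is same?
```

After line 1: a = [7, 2, 7]
After line 2 (b = a[:] is a shallow copy, new object): a = [7, 2, 7], b = [7, 2, 7]
After line 3 (append only mutates b): a = [7, 2, 7], b = [7, 2, 7, 68]
After line 4 (same = a is b; different objects -> False): same = False

False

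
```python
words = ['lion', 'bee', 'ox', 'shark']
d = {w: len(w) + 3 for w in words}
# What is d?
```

{'lion': 7, 'bee': 6, 'ox': 5, 'shark': 8}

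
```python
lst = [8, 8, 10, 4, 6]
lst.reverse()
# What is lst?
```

[6, 4, 10, 8, 8]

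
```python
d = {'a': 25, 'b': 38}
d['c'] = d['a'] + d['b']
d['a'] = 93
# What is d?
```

After line 1: d = {'a': 25, 'b': 38}
After line 2 (d['c'] = 25 + 38): d = {'a': 25, 'b': 38, 'c': 63}
After line 3: d = {'a': 93, 'b': 38, 'c': 63}

{'a': 93, 'b': 38, 'c': 63}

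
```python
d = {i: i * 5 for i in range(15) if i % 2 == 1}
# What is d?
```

{1: 5, 3: 15, 5: 25, 7: 35, 9: 45, 11: 55, 13: 65}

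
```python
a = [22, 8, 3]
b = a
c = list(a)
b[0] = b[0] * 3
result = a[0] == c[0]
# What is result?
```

After line 1: a = [22, 8, 3]
After line 2 (b = a, alias): a = [22, 8, 3], b = [22, 8, 3]
After line 3 (c = list(a) is a copy, new object): c = [22, 8, 3]
After line 4 (b[0] = 22 * 3 = 66; mutates shared a/b): a = b = [66, 8, 3], c = [22, 8, 3]
After line 5 (a[0] = 66, c[0] = 22; result = False)

False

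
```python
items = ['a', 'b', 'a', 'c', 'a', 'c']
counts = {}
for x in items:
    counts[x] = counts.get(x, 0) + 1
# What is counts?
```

Initial: counts = {}, items = ['a', 'b', 'a', 'c', 'a', 'c']
See 'a': counts = {'a': 1}
See 'b': counts = {'a': 1, 'b': 1}
See 'a': counts = {'a': 2, 'b': 1}
See 'c': counts = {'a': 2, 'b': 1, 'c': 1}
See 'a': counts = {'a': 3, 'b': 1, 'c': 1}
See 'c': counts = {'a': 3, 'b': 1, 'c': 2}

{'a': 3, 'b': 1, 'c': 2}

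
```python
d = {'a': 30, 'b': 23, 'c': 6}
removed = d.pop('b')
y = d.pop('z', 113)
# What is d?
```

After line 1: d = {'a': 30, 'b': 23, 'c': 6}
After line 2 (pop 'b' returns 23): d = {'a': 30, 'c': 6}, removed = 23
After line 3 (pop 'z' missing, returns default 113): d = {'a': 30, 'c': 6}, y = 113

{'a': 30, 'c': 6}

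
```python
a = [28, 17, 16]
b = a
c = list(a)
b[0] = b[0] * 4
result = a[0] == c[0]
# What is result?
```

After line 1: a = [28, 17, 16]
After line 2 (b = a, alias): a = [28, 17, 16], b = [28, 17, 16]
After line 3 (c = list(a) is a copy, new object): c = [28, 17, 16]
After line 4 (b[0] = 28 * 4 = 112; mutates shared a/b): a = b = [112, 17, 16], c = [28, 17, 16]
After line 5 (a[0] = 112, c[0] = 28; result = False)

False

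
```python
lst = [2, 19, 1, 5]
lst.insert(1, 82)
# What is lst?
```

[2, 82, 19, 1, 5]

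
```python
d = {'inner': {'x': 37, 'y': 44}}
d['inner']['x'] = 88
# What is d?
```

After line 1: d = {'inner': {'x': 37, 'y': 44}}
After line 2 (inner x overwritten): d = {'inner': {'x': 88, 'y': 44}}

{'inner': {'x': 88, 'y': 44}}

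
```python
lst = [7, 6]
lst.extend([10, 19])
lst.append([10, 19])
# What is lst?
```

After line 1: lst = [7, 6]
After line 2 (extend unpacks [10, 19]): lst = [7, 6, 10, 19]
After line 3 (append adds [10, 19] as single element): lst = [7, 6, 10, 19, [10, 19]]

[7, 6, 10, 19, [10, 19]]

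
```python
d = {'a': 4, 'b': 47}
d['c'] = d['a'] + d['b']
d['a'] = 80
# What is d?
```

After line 1: d = {'a': 4, 'b': 47}
After line 2 (d['c'] = 4 + 47): d = {'a': 4, 'b': 47, 'c': 51}
After line 3: d = {'a': 80, 'b': 47, 'c': 51}

{'a': 80, 'b': 47, 'c': 51}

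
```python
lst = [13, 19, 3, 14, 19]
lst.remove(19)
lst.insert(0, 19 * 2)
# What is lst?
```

After line 1: lst = [13, 19, 3, 14, 19]
After line 2 (remove first 19): lst = [13, 3, 14, 19]
After line 3 (insert 38 at index 0): lst = [38, 13, 3, 14, 19]

[38, 13, 3, 14, 19]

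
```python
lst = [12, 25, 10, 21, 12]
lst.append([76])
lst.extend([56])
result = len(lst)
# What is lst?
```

After line 1: lst = [12, 25, 10, 21, 12]
After line 2 (append adds [76] as single element): lst = [12, 25, 10, 21, 12, [76]]
After line 3 (extend unpacks [56], adds 56): lst = [12, 25, 10, 21, 12, [76], 56]
After line 4: result = len(lst) = 7

[12, 25, 10, 21, 12, [76], 56]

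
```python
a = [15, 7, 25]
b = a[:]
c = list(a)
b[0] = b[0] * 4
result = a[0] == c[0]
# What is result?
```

After line 1: a = [15, 7, 25]
After line 2 (b = a[:], copy): a = [15, 7, 25], b = [15, 7, 25]
After line 3 (c = list(a) is a copy, new object): c = [15, 7, 25]
After line 4 (b[0] = 15 * 4 = 60; only b mutates (copy)): a = [15, 7, 25], b = [60, 7, 25], c = [15, 7, 25]
After line 5 (a[0] = 15, c[0] = 15; result = True)

True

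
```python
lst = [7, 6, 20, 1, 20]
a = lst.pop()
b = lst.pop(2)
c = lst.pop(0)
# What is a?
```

After line 1: lst = [7, 6, 20, 1, 20]
After line 2 (pop() -> a = 20): lst = [7, 6, 20, 1]
After line 3 (pop(2) -> b = 20): lst = [7, 6, 1]
After line 4 (pop(0) -> c = 7): lst = [6, 1]

20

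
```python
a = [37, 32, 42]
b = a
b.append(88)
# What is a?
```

After line 1: a = [37, 32, 42]
After line 2 (b = a is an alias, same object): a = [37, 32, 42], b = [37, 32, 42]
After line 3 (b.append mutates the shared list): a = [37, 32, 42, 88], b = [37, 32, 42, 88]

[37, 32, 42, 88]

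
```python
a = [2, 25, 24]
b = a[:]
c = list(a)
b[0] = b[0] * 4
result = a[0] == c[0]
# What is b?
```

After line 1: a = [2, 25, 24]
After line 2 (b = a[:], copy): a = [2, 25, 24], b = [2, 25, 24]
After line 3 (c = list(a) is a copy, new object): c = [2, 25, 24]
After line 4 (b[0] = 2 * 4 = 8; only b mutates (copy)): a = [2, 25, 24], b = [8, 25, 24], c = [2, 25, 24]
After line 5 (a[0] = 2, c[0] = 2; result = True)

[8, 25, 24]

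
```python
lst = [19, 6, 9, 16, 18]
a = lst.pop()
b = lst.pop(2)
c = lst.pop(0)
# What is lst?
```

After line 1: lst = [19, 6, 9, 16, 18]
After line 2 (pop() -> a = 18): lst = [19, 6, 9, 16]
After line 3 (pop(2) -> b = 9): lst = [19, 6, 16]
After line 4 (pop(0) -> c = 19): lst = [6, 16]

[6, 16]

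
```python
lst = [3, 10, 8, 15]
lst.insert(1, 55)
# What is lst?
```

[3, 55, 10, 8, 15]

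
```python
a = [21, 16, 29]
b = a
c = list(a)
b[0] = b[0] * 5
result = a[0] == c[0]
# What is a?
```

After line 1: a = [21, 16, 29]
After line 2 (b = a, alias): a = [21, 16, 29], b = [21, 16, 29]
After line 3 (c = list(a) is a copy, new object): c = [21, 16, 29]
After line 4 (b[0] = 21 * 5 = 105; mutates shared a/b): a = b = [105, 16, 29], c = [21, 16, 29]
After line 5 (a[0] = 105, c[0] = 21; result = False)

[105, 16, 29]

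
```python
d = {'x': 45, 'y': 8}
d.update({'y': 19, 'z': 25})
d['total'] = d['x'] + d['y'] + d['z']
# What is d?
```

After line 1: d = {'x': 45, 'y': 8}
After line 2 (y overwritten, z added): d = {'x': 45, 'y': 19, 'z': 25}
After line 3 (total = 45 + 19 + 25 = 89): d = {'x': 45, 'y': 19, 'z': 25, 'total': 89}

{'x': 45, 'y': 19, 'z': 25, 'total': 89}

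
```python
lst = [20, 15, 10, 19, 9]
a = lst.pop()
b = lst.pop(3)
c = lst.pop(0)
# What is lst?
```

After line 1: lst = [20, 15, 10, 19, 9]
After line 2 (pop() -> a = 9): lst = [20, 15, 10, 19]
After line 3 (pop(3) -> b = 19): lst = [20, 15, 10]
After line 4 (pop(0) -> c = 20): lst = [15, 10]

[15, 10]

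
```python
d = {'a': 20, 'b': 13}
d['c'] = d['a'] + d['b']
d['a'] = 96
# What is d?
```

After line 1: d = {'a': 20, 'b': 13}
After line 2 (d['c'] = 20 + 13): d = {'a': 20, 'b': 13, 'c': 33}
After line 3: d = {'a': 96, 'b': 13, 'c': 33}

{'a': 96, 'b': 13, 'c': 33}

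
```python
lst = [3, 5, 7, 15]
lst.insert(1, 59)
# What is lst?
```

[3, 59, 5, 7, 15]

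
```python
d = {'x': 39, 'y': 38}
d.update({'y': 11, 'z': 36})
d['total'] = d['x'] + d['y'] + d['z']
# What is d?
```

After line 1: d = {'x': 39, 'y': 38}
After line 2 (y overwritten, z added): d = {'x': 39, 'y': 11, 'z': 36}
After line 3 (total = 39 + 11 + 36 = 86): d = {'x': 39, 'y': 11, 'z': 36, 'total': 86}

{'x': 39, 'y': 11, 'z': 36, 'total': 86}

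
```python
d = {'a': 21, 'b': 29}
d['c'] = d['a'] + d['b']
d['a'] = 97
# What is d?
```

After line 1: d = {'a': 21, 'b': 29}
After line 2 (d['c'] = 21 + 29): d = {'a': 21, 'b': 29, 'c': 50}
After line 3: d = {'a': 97, 'b': 29, 'c': 50}

{'a': 97, 'b': 29, 'c': 50}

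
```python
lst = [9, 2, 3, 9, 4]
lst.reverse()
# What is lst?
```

[4, 9, 3, 2, 9]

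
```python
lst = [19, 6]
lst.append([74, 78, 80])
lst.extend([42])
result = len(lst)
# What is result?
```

After line 1: lst = [19, 6]
After line 2 (append adds [74, 78, 80] as single element): lst = [19, 6, [74, 78, 80]]
After line 3 (extend unpacks [42], adds 42): lst = [19, 6, [74, 78, 80], 42]
After line 4: result = len(lst) = 4

4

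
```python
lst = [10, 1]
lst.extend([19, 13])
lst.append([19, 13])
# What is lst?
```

After line 1: lst = [10, 1]
After line 2 (extend unpacks [19, 13]): lst = [10, 1, 19, 13]
After line 3 (append adds [19, 13] as single element): lst = [10, 1, 19, 13, [19, 13]]

[10, 1, 19, 13, [19, 13]]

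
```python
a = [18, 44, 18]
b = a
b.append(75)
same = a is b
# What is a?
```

After line 1: a = [18, 44, 18]
After line 2 (b = a is an alias, same object): a = [18, 44, 18], b = [18, 44, 18]
After line 3 (b.append mutates the shared list): a = [18, 44, 18, 75], b = [18, 44, 18, 75]
After line 4 (same = a is b; same object -> True): same = True

[18, 44, 18, 75]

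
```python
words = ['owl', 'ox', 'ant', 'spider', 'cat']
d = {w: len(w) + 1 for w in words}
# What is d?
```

{'owl': 4, 'ox': 3, 'ant': 4, 'spider': 7, 'cat': 4}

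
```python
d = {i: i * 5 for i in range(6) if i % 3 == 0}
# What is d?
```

{0: 0, 3: 15}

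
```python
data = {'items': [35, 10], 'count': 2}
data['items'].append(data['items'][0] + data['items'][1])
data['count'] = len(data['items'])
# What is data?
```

After line 1: data = {'items': [35, 10], 'count': 2}
After line 2 (append 35 + 10 = 45): data = {'items': [35, 10, 45], 'count': 2}
After line 3 (count = len(items) = 3): data = {'items': [35, 10, 45], 'count': 3}

{'items': [35, 10, 45], 'count': 3}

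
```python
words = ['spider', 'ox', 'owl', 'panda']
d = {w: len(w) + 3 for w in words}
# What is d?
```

{'spider': 9, 'ox': 5, 'owl': 6, 'panda': 8}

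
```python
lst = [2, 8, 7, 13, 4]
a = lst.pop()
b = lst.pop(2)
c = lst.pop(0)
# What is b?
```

After line 1: lst = [2, 8, 7, 13, 4]
After line 2 (pop() -> a = 4): lst = [2, 8, 7, 13]
After line 3 (pop(2) -> b = 7): lst = [2, 8, 13]
After line 4 (pop(0) -> c = 2): lst = [8, 13]

7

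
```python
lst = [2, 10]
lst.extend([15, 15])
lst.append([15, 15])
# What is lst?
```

After line 1: lst = [2, 10]
After line 2 (extend unpacks [15, 15]): lst = [2, 10, 15, 15]
After line 3 (append adds [15, 15] as single element): lst = [2, 10, 15, 15, [15, 15]]

[2, 10, 15, 15, [15, 15]]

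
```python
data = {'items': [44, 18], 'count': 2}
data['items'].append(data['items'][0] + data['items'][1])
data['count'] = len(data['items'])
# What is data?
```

After line 1: data = {'items': [44, 18], 'count': 2}
After line 2 (append 44 + 18 = 62): data = {'items': [44, 18, 62], 'count': 2}
After line 3 (count = len(items) = 3): data = {'items': [44, 18, 62], 'count': 3}

{'items': [44, 18, 62], 'count': 3}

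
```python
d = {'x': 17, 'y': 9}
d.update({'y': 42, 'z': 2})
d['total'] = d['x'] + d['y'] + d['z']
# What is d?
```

After line 1: d = {'x': 17, 'y': 9}
After line 2 (y overwritten, z added): d = {'x': 17, 'y': 42, 'z': 2}
After line 3 (total = 17 + 42 + 2 = 61): d = {'x': 17, 'y': 42, 'z': 2, 'total': 61}

{'x': 17, 'y': 42, 'z': 2, 'total': 61}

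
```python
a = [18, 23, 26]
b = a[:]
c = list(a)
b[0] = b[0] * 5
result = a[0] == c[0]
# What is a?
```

After line 1: a = [18, 23, 26]
After line 2 (b = a[:], copy): a = [18, 23, 26], b = [18, 23, 26]
After line 3 (c = list(a) is a copy, new object): c = [18, 23, 26]
After line 4 (b[0] = 18 * 5 = 90; only b mutates (copy)): a = [18, 23, 26], b = [90, 23, 26], c = [18, 23, 26]
After line 5 (a[0] = 18, c[0] = 18; result = True)

[18, 23, 26]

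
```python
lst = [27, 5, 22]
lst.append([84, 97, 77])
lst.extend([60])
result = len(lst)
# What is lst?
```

After line 1: lst = [27, 5, 22]
After line 2 (append adds [84, 97, 77] as single element): lst = [27, 5, 22, [84, 97, 77]]
After line 3 (extend unpacks [60], adds 60): lst = [27, 5, 22, [84, 97, 77], 60]
After line 4: result = len(lst) = 5

[27, 5, 22, [84, 97, 77], 60]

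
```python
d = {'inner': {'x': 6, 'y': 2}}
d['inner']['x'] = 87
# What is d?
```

After line 1: d = {'inner': {'x': 6, 'y': 2}}
After line 2 (inner x overwritten): d = {'inner': {'x': 87, 'y': 2}}

{'inner': {'x': 87, 'y': 2}}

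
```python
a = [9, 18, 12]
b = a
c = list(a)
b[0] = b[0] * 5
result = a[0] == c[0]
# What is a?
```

After line 1: a = [9, 18, 12]
After line 2 (b = a, alias): a = [9, 18, 12], b = [9, 18, 12]
After line 3 (c = list(a) is a copy, new object): c = [9, 18, 12]
After line 4 (b[0] = 9 * 5 = 45; mutates shared a/b): a = b = [45, 18, 12], c = [9, 18, 12]
After line 5 (a[0] = 45, c[0] = 9; result = False)

[45, 18, 12]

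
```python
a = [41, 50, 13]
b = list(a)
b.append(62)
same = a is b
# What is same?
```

After line 1: a = [41, 50, 13]
After line 2 (b = list(a) is a shallow copy, new object): a = [41, 50, 13], b = [41, 50, 13]
After line 3 (append only mutates b): a = [41, 50, 13], b = [41, 50, 13, 62]
After line 4 (same = a is b; different objects -> False): same = False

False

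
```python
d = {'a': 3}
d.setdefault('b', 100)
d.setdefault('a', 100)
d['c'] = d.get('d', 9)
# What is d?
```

After line 1: d = {'a': 3}
After line 2 (setdefault adds 'b'=100): d = {'a': 3, 'b': 100}
After line 3 (setdefault 'a' no-op, already exists): d = {'a': 3, 'b': 100}
After line 4 (get('d', 9) returns default since 'd' not in d): d = {'a': 3, 'b': 100, 'c': 9}

{'a': 3, 'b': 100, 'c': 9}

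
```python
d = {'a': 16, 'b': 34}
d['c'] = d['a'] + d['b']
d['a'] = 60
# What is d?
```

After line 1: d = {'a': 16, 'b': 34}
After line 2 (d['c'] = 16 + 34): d = {'a': 16, 'b': 34, 'c': 50}
After line 3: d = {'a': 60, 'b': 34, 'c': 50}

{'a': 60, 'b': 34, 'c': 50}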